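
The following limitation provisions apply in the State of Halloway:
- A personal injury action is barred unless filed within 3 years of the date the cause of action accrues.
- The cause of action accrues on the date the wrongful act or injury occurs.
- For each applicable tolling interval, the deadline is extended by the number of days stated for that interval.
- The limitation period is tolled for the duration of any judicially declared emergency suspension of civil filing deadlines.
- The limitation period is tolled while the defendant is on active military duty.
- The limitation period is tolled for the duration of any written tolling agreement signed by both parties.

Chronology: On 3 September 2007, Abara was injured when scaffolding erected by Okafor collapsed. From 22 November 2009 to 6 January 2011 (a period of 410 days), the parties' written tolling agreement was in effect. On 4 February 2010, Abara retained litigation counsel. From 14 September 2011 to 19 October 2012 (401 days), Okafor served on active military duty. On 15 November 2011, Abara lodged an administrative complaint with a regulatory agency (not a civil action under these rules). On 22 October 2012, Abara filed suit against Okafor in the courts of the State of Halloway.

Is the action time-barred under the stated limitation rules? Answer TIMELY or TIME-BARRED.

TIMELY

The limitation period began to run on 3 September 2007.
Adding the 3 years base period to 3 September 2007 gives a deadline of 3 September 2010, before any tolling.
The written tolling agreement from 22 November 2009 to 6 January 2011 tolled the period for 410 days, extending the deadline to 18 October 2011.
The period was tolled for 401 days by the defendant's active military service (14 September 2011 to 19 October 2012), pushing the deadline to 22 November 2012.
None of the other events listed affects the running of the period under the stated rules.
Abara filed on 22 October 2012, before the 22 November 2012 deadline, so the action is timely.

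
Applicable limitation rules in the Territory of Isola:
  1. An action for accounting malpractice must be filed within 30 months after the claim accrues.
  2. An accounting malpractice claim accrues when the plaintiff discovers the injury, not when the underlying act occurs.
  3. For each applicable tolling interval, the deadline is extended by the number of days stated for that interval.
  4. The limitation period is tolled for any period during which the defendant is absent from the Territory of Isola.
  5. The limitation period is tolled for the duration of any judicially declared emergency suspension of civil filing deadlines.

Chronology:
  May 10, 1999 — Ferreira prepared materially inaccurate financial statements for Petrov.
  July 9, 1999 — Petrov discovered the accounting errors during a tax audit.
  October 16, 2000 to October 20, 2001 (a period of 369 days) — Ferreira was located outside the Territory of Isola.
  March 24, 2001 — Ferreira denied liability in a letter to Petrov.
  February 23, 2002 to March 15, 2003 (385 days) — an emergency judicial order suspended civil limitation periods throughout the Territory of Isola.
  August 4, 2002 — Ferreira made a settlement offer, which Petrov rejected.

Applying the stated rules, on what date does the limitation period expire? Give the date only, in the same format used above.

Under the discovery rule, the claim accrued on July 9, 1999, when Petrov discovered the injury — not on the May 10, 1999 date of the underlying act.
The untolled deadline — 30 months after July 9, 1999 — is January 9, 2002.
Because the defendant's absence from the jurisdiction ran from October 16, 2000 to October 20, 2001, the deadline is extended by 369 days to January 13, 2003.
The emergency suspension of filing deadlines from February 23, 2002 to March 15, 2003 tolled the period for 385 days, extending the deadline to February 2, 2004.
Nothing else in the chronology tolls or restarts the period.

February 2, 2004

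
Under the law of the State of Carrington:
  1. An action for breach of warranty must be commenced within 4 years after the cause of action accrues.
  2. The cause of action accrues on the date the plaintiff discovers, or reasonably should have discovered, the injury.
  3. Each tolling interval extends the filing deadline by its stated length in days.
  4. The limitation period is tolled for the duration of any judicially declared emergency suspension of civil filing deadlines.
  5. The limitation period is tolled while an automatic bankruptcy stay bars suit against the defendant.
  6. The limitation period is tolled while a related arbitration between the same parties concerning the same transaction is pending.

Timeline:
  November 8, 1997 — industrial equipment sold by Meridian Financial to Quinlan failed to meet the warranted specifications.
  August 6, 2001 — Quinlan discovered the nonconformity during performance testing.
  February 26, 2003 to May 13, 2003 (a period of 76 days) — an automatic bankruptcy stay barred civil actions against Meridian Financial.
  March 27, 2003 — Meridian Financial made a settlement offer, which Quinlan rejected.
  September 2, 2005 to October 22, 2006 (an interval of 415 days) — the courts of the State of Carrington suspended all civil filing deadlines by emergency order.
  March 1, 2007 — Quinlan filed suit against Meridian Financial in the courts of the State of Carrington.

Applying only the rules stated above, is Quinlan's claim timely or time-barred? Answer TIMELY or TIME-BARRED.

Under the discovery rule, the claim accrued on August 6, 2001, when Quinlan discovered the injury — not on the November 8, 1997 date of the underlying act.
4 years from August 6, 2001 is August 6, 2005.
Because the automatic bankruptcy stay ran from February 26, 2003 to May 13, 2003, the deadline is extended by 76 days to October 21, 2005.
The period was tolled for 415 days by the emergency suspension of filing deadlines (September 2, 2005 to October 22, 2006), pushing the deadline to December 10, 2006.
Nothing else in the chronology tolls or restarts the period.
The March 1, 2007 filing falls after the December 10, 2006 deadline; the claim is time-barred.

TIME-BARRED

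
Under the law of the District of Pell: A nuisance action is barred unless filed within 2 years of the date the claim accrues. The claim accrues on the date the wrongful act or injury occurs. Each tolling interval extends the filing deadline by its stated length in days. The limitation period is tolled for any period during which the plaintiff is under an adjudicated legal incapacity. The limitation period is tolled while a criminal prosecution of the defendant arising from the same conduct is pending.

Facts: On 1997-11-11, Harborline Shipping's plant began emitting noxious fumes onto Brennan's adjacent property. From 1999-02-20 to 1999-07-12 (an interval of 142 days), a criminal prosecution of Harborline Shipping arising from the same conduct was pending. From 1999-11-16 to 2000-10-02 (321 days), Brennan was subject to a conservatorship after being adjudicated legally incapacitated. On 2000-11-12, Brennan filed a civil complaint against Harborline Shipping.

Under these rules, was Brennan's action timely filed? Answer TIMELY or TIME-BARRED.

TIMELY

The claim accrued on 1997-11-11, the date of the act.
2 years from 1997-11-11 is 1999-11-11.
Because the pending criminal prosecution ran from 1999-02-20 to 1999-07-12, the deadline is extended by 142 days to 2000-04-01.
The period was tolled for 321 days by the plaintiff's legal incapacity (1999-11-16 to 2000-10-02), pushing the deadline to 2001-02-16.
Filing on 2000-11-12 beat the 2001-02-16 deadline — the action is timely.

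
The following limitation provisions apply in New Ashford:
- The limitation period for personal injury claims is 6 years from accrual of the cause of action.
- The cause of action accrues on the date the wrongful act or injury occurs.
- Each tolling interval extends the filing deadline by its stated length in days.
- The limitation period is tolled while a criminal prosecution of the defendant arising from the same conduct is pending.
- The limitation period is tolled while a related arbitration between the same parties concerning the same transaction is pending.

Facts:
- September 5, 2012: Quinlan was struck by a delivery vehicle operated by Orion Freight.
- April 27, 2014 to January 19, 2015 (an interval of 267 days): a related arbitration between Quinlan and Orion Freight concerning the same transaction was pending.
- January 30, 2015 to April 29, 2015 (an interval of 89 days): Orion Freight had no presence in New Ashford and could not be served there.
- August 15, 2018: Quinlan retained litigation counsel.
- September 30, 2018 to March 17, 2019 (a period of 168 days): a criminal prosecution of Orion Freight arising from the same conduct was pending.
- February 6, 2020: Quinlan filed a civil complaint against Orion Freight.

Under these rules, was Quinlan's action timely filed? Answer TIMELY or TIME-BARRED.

TIME-BARRED

The claim accrued on September 5, 2012, when the wrongful act occurred.
Adding the 6 years base period to September 5, 2012 gives a deadline of September 5, 2018, before any tolling.
The pending related arbitration from April 27, 2014 to January 19, 2015 tolled the period for 267 days, extending the deadline to May 30, 2019.
Because the pending criminal prosecution ran from September 30, 2018 to March 17, 2019, the deadline is extended by 168 days to November 14, 2019.
The defendant's absence from the jurisdiction from January 30, 2015 to April 29, 2015 does not toll the period, because no stated rule makes the defendant's absence a tolling event.
None of the other events listed affects the running of the period under the stated rules.
Filing on February 6, 2020 missed the November 14, 2019 deadline — the action is time-barred.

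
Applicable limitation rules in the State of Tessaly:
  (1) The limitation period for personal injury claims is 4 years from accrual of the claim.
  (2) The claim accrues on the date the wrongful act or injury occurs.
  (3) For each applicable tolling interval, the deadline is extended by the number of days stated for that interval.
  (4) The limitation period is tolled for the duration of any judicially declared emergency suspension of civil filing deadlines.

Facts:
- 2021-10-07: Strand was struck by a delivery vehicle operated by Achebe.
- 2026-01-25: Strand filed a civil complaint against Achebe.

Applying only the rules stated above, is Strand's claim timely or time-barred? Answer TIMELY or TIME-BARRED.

The claim accrued on 2021-10-07, the date of the act.
Adding the 4 years base period to 2021-10-07 gives a deadline of 2025-10-07, before any tolling.
The 2026-01-25 filing falls after the 2025-10-07 deadline; the claim is time-barred.

TIME-BARRED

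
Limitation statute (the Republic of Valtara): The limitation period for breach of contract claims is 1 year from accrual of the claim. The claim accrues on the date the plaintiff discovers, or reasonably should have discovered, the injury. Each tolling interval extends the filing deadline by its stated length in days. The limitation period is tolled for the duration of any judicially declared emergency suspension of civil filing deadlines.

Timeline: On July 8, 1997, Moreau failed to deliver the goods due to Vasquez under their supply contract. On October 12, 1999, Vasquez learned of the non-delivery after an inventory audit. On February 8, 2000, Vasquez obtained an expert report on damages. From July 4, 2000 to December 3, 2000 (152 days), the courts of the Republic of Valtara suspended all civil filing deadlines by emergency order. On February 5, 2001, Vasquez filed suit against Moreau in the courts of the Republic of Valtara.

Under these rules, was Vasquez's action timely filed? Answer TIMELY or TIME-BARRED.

The claim did not accrue until Vasquez discovered the injury on October 12, 1999; the July 8, 1997 act date does not start the clock under the stated rule.
The untolled deadline — 1 year after October 12, 1999 — is October 12, 2000.
The emergency suspension of filing deadlines from July 4, 2000 to December 3, 2000 tolled the period for 152 days, extending the deadline to March 13, 2001.
The other events in the timeline have no effect on the limitation period under the stated rules.
Vasquez filed on February 5, 2001, before the March 13, 2001 deadline, so the action is timely.

TIMELY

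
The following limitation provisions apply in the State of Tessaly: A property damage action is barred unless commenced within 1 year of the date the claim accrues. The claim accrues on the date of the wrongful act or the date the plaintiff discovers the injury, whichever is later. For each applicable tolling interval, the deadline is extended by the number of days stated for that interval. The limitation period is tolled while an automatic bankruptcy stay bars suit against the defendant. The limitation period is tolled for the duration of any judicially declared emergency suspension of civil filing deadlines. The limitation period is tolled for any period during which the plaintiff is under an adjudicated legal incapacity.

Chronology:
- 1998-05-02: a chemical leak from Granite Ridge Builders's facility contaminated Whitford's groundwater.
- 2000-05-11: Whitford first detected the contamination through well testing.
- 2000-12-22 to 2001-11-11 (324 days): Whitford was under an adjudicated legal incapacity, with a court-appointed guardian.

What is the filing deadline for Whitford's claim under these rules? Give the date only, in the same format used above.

2002-03-31

Because discovery on 2000-05-11 post-dates the 1998-05-02 act, accrual under the later-of rule falls on 2000-05-11.
The untolled deadline — 1 year after 2000-05-11 — is 2001-05-11.
The plaintiff's legal incapacity from 2000-12-22 to 2001-11-11 tolled the period for 324 days, extending the deadline to 2002-03-31.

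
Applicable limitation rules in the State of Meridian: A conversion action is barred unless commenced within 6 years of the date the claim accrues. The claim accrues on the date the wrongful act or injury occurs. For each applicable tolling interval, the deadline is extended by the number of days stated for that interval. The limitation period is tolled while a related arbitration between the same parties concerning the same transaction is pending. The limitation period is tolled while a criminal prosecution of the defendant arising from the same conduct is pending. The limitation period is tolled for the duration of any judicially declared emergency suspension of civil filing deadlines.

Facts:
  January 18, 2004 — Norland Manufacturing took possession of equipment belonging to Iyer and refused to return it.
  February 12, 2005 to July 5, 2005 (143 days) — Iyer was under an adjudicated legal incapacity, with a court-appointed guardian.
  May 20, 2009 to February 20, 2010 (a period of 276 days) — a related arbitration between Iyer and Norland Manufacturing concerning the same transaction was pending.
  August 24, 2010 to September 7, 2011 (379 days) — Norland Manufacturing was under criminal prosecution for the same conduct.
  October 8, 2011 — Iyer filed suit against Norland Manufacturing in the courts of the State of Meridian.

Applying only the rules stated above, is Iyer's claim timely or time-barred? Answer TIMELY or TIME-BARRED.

TIMELY

The claim accrued on January 18, 2004, when the wrongful act occurred.
6 years from January 18, 2004 is January 18, 2010.
The period was tolled for 276 days by the pending related arbitration (May 20, 2009 to February 20, 2010), pushing the deadline to October 21, 2010.
The period was tolled for 379 days by the pending criminal prosecution (August 24, 2010 to September 7, 2011), pushing the deadline to November 4, 2011.
No stated provision tolls the period for the plaintiff's incapacity, so the interval from February 12, 2005 to July 5, 2005 has no effect on the deadline.
The October 8, 2011 filing precedes the November 4, 2011 deadline; the claim is timely.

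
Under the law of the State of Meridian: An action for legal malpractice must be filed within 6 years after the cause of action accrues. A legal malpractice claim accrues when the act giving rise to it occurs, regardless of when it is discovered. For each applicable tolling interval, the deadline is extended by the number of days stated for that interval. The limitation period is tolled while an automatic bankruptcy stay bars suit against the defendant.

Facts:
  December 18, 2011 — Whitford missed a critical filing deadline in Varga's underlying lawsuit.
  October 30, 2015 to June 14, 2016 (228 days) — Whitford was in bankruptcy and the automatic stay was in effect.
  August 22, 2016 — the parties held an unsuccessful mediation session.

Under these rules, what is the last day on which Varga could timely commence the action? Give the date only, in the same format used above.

August 3, 2018

The claim accrued on December 18, 2011, when the wrongful act occurred.
The untolled deadline — 6 years after December 18, 2011 — is December 18, 2017.
Because the automatic bankruptcy stay ran from October 30, 2015 to June 14, 2016, the deadline is extended by 228 days to August 3, 2018.
Nothing else in the chronology tolls or restarts the period.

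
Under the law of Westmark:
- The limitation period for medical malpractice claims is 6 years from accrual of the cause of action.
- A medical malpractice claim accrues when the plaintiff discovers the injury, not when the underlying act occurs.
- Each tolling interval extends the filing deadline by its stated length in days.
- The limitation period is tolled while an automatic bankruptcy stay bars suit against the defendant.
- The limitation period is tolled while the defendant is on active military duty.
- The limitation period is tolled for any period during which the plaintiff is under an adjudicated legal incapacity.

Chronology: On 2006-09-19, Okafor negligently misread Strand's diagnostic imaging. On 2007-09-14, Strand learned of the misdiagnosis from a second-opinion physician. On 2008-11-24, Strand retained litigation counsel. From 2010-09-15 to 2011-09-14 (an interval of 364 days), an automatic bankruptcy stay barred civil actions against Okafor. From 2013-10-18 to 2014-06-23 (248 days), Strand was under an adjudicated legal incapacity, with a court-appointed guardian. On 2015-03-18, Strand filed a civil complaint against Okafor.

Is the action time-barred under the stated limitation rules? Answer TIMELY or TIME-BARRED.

TIMELY

Accrual is tied to discovery, so the period began on 2007-09-14 rather than on 2006-09-19 when the act occurred.
6 years from 2007-09-14 is 2013-09-14.
The automatic bankruptcy stay from 2010-09-15 to 2011-09-14 tolled the period for 364 days, extending the deadline to 2014-09-13.
The plaintiff's legal incapacity from 2013-10-18 to 2014-06-23 tolled the period for 248 days, extending the deadline to 2015-05-19.
None of the other events listed affects the running of the period under the stated rules.
Filing on 2015-03-18 beat the 2015-05-19 deadline — the action is timely.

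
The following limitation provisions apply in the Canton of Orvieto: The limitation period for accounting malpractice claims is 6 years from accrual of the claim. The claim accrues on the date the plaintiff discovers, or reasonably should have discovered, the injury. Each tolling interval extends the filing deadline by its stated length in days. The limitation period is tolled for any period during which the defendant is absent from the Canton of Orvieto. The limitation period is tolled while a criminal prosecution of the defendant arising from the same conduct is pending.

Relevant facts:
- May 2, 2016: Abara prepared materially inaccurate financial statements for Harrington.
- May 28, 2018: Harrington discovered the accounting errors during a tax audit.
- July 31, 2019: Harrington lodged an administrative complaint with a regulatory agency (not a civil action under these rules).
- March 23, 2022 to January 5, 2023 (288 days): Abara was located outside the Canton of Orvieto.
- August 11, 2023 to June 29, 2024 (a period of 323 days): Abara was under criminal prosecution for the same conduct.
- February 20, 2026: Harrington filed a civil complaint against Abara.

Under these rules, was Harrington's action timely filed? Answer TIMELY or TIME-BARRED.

The claim did not accrue until Harrington discovered the injury on May 28, 2018; the May 2, 2016 act date does not start the clock under the stated rule.
Adding the 6 years base period to May 28, 2018 gives a deadline of May 28, 2024, before any tolling.
Because the defendant's absence from the jurisdiction ran from March 23, 2022 to January 5, 2023, the deadline is extended by 288 days to March 12, 2025.
Because the pending criminal prosecution ran from August 11, 2023 to June 29, 2024, the deadline is extended by 323 days to January 29, 2026.
Nothing else in the chronology tolls or restarts the period.
Filing on February 20, 2026 missed the January 29, 2026 deadline — the action is time-barred.

TIME-BARRED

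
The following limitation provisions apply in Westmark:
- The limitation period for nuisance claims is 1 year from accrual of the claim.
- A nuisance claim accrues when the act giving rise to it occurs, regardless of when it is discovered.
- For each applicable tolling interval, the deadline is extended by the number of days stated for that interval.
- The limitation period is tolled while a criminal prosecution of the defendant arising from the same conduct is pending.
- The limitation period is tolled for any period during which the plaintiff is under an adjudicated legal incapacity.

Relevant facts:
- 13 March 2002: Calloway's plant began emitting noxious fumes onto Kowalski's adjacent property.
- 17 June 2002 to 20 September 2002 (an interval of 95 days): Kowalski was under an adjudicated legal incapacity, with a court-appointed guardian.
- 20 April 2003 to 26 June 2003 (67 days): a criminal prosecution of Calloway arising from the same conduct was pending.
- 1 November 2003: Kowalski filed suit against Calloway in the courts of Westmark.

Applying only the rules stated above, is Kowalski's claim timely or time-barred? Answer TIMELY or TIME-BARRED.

The claim accrued on 13 March 2002, when the wrongful act occurred.
Adding the 1 year base period to 13 March 2002 gives a deadline of 13 March 2003, before any tolling.
The period was tolled for 95 days by the plaintiff's legal incapacity (17 June 2002 to 20 September 2002), pushing the deadline to 16 June 2003.
Because the pending criminal prosecution ran from 20 April 2003 to 26 June 2003, the deadline is extended by 67 days to 22 August 2003.
The 1 November 2003 filing falls after the 22 August 2003 deadline; the claim is time-barred.

TIME-BARRED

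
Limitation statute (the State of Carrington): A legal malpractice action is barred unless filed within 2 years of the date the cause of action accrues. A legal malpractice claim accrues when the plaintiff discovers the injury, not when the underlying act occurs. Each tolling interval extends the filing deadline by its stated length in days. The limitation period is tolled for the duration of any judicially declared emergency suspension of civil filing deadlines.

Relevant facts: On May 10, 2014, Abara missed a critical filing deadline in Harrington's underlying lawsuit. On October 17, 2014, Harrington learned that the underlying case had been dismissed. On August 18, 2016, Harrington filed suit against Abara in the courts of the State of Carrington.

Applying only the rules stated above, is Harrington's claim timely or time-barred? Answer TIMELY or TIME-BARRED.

Accrual is tied to discovery, so the period began on October 17, 2014 rather than on May 10, 2014 when the act occurred.
The untolled deadline — 2 years after October 17, 2014 — is October 17, 2016.
The August 18, 2016 filing precedes the October 17, 2016 deadline; the claim is timely.

TIMELY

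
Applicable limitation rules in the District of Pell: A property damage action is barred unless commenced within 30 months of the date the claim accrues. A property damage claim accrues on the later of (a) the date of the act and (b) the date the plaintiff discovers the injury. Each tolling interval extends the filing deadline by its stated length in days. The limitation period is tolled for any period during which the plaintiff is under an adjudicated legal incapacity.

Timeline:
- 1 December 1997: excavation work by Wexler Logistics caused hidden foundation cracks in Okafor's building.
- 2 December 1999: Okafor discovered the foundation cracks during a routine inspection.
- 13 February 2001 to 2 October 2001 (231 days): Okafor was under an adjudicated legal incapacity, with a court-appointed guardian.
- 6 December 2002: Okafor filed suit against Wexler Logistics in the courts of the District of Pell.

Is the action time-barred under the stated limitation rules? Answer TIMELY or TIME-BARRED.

TIMELY

The claim accrued on 2 December 1999 — the later of the 1 December 1997 act and the 2 December 1999 discovery.
Adding the 30 months base period to 2 December 1999 gives a deadline of 2 June 2002, before any tolling.
The period was tolled for 231 days by the plaintiff's legal incapacity (13 February 2001 to 2 October 2001), pushing the deadline to 19 January 2003.
Filing on 6 December 2002 beat the 19 January 2003 deadline — the action is timely.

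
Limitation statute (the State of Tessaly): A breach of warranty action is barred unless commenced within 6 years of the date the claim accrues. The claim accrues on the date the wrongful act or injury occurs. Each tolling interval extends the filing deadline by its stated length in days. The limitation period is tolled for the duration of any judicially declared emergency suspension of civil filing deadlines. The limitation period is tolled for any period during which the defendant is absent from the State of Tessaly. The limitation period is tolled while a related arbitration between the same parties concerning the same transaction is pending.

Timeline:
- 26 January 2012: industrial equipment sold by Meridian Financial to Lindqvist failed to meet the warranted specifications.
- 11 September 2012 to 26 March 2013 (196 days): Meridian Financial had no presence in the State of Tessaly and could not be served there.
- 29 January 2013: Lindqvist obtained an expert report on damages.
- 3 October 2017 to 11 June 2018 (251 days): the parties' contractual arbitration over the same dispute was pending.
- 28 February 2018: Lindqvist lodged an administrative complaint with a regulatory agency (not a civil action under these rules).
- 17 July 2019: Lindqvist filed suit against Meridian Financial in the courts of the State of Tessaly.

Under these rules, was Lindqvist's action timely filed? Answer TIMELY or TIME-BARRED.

TIME-BARRED

The limitation period began to run on 26 January 2012.
The untolled deadline — 6 years after 26 January 2012 — is 26 January 2018.
Because the defendant's absence from the jurisdiction ran from 11 September 2012 to 26 March 2013, the deadline is extended by 196 days to 10 August 2018.
The period was tolled for 251 days by the pending related arbitration (3 October 2017 to 11 June 2018), pushing the deadline to 18 April 2019.
The other events in the timeline have no effect on the limitation period under the stated rules.
The 17 July 2019 filing falls after the 18 April 2019 deadline; the claim is time-barred.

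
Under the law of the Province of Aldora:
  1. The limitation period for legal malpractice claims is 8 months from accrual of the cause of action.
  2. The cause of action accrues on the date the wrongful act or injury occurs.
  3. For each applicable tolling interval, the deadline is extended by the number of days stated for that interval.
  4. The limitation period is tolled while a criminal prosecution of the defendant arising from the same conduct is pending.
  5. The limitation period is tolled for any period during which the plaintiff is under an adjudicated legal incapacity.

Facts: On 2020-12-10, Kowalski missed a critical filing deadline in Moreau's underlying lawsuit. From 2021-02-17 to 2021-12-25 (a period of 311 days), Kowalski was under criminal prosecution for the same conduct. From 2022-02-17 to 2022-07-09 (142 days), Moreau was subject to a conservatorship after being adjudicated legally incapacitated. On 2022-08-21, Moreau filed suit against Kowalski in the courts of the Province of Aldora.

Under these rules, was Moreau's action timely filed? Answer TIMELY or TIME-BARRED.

The limitation period began to run on 2020-12-10.
8 months from 2020-12-10 is 2021-08-10.
Because the pending criminal prosecution ran from 2021-02-17 to 2021-12-25, the deadline is extended by 311 days to 2022-06-17.
The plaintiff's legal incapacity from 2022-02-17 to 2022-07-09 tolled the period for 142 days, extending the deadline to 2022-11-06.
Filing on 2022-08-21 beat the 2022-11-06 deadline — the action is timely.

TIMELY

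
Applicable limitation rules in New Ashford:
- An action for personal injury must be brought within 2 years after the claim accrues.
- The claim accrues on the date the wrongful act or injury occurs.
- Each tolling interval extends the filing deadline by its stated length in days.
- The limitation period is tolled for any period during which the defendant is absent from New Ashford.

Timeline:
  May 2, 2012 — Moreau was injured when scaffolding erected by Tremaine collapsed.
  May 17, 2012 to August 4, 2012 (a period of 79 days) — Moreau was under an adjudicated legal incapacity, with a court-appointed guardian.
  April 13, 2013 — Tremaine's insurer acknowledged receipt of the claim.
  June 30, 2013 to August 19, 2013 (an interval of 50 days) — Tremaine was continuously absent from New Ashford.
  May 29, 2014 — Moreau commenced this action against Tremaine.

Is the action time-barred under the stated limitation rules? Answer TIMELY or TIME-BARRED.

TIMELY

The claim accrued on May 2, 2012, the date of the act.
The untolled deadline — 2 years after May 2, 2012 — is May 2, 2014.
Because the defendant's absence from the jurisdiction ran from June 30, 2013 to August 19, 2013, the deadline is extended by 50 days to June 21, 2014.
Although the plaintiff's incapacity ran from May 17, 2012 to August 4, 2012, the stated rules do not make that a tolling event, so it is disregarded.
None of the other events listed affects the running of the period under the stated rules.
The May 29, 2014 filing precedes the June 21, 2014 deadline; the claim is timely.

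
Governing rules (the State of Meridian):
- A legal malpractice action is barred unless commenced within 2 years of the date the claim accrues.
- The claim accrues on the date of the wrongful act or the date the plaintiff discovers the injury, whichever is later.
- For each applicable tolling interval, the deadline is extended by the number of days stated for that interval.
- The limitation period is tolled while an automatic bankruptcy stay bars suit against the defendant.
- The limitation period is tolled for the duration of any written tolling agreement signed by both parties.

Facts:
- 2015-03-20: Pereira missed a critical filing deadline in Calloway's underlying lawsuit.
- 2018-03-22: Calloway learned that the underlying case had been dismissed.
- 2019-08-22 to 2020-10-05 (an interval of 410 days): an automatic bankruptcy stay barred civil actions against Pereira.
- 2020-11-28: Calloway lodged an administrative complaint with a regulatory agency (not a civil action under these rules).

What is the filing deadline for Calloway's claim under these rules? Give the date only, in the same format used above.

2021-05-06

Taking the later of the act (2015-03-20) and discovery (2018-03-22), the claim accrued on 2018-03-22.
Adding the 2 years base period to 2018-03-22 gives a deadline of 2020-03-22, before any tolling.
Because the automatic bankruptcy stay ran from 2019-08-22 to 2020-10-05, the deadline is extended by 410 days to 2021-05-06.
Nothing else in the chronology tolls or restarts the period.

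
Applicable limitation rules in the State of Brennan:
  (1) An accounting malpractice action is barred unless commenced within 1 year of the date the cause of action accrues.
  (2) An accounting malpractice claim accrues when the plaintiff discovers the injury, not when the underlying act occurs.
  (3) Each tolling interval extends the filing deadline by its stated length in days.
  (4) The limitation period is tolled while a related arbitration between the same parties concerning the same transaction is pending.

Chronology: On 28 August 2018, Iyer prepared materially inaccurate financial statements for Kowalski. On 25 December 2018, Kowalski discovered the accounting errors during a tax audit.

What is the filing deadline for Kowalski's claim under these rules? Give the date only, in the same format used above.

Accrual is tied to discovery, so the period began on 25 December 2018 rather than on 28 August 2018 when the act occurred.
The untolled deadline — 1 year after 25 December 2018 — is 25 December 2019.

25 December 2019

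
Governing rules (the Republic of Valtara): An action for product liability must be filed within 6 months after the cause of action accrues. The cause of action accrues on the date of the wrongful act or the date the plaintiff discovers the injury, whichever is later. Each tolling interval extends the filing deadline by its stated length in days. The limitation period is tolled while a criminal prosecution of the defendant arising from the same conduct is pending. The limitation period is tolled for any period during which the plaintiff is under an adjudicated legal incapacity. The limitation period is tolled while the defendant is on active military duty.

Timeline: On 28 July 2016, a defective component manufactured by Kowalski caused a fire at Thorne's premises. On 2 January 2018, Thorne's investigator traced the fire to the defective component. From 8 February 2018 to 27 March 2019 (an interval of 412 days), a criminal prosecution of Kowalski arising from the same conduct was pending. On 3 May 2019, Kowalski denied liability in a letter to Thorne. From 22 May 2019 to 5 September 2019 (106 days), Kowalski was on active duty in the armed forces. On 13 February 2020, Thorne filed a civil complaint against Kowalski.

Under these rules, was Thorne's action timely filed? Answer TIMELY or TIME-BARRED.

Taking the later of the act (28 July 2016) and discovery (2 January 2018), the claim accrued on 2 January 2018.
The untolled deadline — 6 months after 2 January 2018 — is 2 July 2018.
Because the pending criminal prosecution ran from 8 February 2018 to 27 March 2019, the deadline is extended by 412 days to 18 August 2019.
Because the defendant's active military service ran from 22 May 2019 to 5 September 2019, the deadline is extended by 106 days to 2 December 2019.
Nothing else in the chronology tolls or restarts the period.
The 13 February 2020 filing falls after the 2 December 2019 deadline; the claim is time-barred.

TIME-BARRED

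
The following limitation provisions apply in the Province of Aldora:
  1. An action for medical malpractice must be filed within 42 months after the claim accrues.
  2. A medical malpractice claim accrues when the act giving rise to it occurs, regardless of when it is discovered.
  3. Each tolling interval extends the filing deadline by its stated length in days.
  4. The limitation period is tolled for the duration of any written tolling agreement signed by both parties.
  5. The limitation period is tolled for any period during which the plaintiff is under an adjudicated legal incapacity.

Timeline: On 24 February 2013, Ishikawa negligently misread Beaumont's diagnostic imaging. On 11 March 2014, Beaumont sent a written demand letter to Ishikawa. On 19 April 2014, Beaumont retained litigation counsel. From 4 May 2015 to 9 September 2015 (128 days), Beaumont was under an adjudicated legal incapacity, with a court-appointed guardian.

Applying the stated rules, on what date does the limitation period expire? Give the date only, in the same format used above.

30 December 2016

The claim accrued on 24 February 2013, when the wrongful act occurred.
42 months from 24 February 2013 is 24 August 2016.
The period was tolled for 128 days by the plaintiff's legal incapacity (4 May 2015 to 9 September 2015), pushing the deadline to 30 December 2016.
None of the other events listed affects the running of the period under the stated rules.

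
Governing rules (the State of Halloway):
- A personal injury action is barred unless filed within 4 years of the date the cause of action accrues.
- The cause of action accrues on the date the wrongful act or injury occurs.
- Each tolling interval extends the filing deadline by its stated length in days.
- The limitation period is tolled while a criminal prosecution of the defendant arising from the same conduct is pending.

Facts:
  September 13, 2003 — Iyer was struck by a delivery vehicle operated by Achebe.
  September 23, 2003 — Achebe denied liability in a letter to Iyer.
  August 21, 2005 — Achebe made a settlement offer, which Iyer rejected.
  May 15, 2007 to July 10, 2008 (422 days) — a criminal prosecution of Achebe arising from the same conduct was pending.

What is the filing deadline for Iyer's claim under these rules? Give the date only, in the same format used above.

The claim accrued on September 13, 2003, when the wrongful act occurred.
Adding the 4 years base period to September 13, 2003 gives a deadline of September 13, 2007, before any tolling.
Because the pending criminal prosecution ran from May 15, 2007 to July 10, 2008, the deadline is extended by 422 days to November 8, 2008.
The other events in the timeline have no effect on the limitation period under the stated rules.

November 8, 2008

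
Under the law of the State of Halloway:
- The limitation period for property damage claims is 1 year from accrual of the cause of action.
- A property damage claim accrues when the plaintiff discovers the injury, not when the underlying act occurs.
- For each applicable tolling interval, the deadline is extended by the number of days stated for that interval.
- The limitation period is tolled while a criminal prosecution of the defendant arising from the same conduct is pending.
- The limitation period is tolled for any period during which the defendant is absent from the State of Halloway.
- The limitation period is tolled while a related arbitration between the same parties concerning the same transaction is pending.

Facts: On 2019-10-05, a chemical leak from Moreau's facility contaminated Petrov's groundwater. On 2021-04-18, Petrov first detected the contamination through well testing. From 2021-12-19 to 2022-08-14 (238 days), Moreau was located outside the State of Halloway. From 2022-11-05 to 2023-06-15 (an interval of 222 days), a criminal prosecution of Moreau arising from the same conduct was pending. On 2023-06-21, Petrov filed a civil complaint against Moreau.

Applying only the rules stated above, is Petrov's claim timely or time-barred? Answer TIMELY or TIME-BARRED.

TIMELY

Under the discovery rule, the claim accrued on 2021-04-18, when Petrov discovered the injury — not on the 2019-10-05 date of the underlying act.
Adding the 1 year base period to 2021-04-18 gives a deadline of 2022-04-18, before any tolling.
The period was tolled for 238 days by the defendant's absence from the jurisdiction (2021-12-19 to 2022-08-14), pushing the deadline to 2022-12-12.
Because the pending criminal prosecution ran from 2022-11-05 to 2023-06-15, the deadline is extended by 222 days to 2023-07-22.
The 2023-06-21 filing precedes the 2023-07-22 deadline; the claim is timely.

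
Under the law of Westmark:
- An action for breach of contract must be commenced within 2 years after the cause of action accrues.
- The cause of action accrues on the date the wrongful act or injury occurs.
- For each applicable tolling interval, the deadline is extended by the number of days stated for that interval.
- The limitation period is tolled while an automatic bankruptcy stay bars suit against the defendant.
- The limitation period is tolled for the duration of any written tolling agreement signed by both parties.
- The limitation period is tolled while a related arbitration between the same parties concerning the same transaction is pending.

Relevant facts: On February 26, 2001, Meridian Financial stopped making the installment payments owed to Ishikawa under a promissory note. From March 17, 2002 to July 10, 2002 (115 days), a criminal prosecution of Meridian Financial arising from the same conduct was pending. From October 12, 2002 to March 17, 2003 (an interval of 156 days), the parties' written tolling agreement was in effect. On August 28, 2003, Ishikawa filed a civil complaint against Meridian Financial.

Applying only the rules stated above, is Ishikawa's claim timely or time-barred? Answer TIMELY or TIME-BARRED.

The claim accrued on February 26, 2001, when the wrongful act occurred.
Adding the 2 years base period to February 26, 2001 gives a deadline of February 26, 2003, before any tolling.
The written tolling agreement from October 12, 2002 to March 17, 2003 tolled the period for 156 days, extending the deadline to August 1, 2003.
No stated provision tolls the period for a criminal prosecution, so the interval from March 17, 2002 to July 10, 2002 has no effect on the deadline.
The August 28, 2003 filing falls after the August 1, 2003 deadline; the claim is time-barred.

TIME-BARRED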